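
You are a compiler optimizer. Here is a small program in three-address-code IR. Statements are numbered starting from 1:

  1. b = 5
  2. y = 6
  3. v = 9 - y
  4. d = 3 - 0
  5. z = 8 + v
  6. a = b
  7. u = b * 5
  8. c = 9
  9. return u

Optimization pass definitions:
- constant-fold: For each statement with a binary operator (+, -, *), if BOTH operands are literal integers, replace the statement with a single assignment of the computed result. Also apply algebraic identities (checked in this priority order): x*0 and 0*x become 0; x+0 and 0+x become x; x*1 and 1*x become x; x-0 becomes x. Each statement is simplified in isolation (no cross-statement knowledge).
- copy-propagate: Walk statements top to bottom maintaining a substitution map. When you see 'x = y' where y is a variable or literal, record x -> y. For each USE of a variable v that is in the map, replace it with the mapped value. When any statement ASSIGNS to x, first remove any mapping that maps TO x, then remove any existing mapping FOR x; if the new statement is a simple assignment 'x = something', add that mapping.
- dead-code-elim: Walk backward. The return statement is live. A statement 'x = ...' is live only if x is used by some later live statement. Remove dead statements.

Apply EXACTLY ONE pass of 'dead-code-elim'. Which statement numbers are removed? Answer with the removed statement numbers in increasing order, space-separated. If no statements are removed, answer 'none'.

Answer: 2 3 4 5 6 8

Derivation:
Backward liveness scan:
Stmt 1 'b = 5': KEEP (b is live); live-in = []
Stmt 2 'y = 6': DEAD (y not in live set ['b'])
Stmt 3 'v = 9 - y': DEAD (v not in live set ['b'])
Stmt 4 'd = 3 - 0': DEAD (d not in live set ['b'])
Stmt 5 'z = 8 + v': DEAD (z not in live set ['b'])
Stmt 6 'a = b': DEAD (a not in live set ['b'])
Stmt 7 'u = b * 5': KEEP (u is live); live-in = ['b']
Stmt 8 'c = 9': DEAD (c not in live set ['u'])
Stmt 9 'return u': KEEP (return); live-in = ['u']
Removed statement numbers: [2, 3, 4, 5, 6, 8]
Surviving IR:
  b = 5
  u = b * 5
  return u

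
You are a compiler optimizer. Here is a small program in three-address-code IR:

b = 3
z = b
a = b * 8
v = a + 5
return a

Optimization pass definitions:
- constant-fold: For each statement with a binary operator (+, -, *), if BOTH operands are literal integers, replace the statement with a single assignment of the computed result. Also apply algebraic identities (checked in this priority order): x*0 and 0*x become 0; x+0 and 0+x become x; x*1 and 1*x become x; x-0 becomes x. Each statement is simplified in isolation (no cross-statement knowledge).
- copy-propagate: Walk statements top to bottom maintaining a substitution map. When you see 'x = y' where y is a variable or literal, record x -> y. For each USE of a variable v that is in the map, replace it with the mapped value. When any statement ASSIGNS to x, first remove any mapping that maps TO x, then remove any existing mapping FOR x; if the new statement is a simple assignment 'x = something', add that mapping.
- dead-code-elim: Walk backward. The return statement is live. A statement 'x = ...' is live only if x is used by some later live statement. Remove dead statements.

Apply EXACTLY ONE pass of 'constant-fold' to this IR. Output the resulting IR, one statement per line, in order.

Answer: b = 3
z = b
a = b * 8
v = a + 5
return a

Derivation:
Applying constant-fold statement-by-statement:
  [1] b = 3  (unchanged)
  [2] z = b  (unchanged)
  [3] a = b * 8  (unchanged)
  [4] v = a + 5  (unchanged)
  [5] return a  (unchanged)
Result (5 stmts):
  b = 3
  z = b
  a = b * 8
  v = a + 5
  return a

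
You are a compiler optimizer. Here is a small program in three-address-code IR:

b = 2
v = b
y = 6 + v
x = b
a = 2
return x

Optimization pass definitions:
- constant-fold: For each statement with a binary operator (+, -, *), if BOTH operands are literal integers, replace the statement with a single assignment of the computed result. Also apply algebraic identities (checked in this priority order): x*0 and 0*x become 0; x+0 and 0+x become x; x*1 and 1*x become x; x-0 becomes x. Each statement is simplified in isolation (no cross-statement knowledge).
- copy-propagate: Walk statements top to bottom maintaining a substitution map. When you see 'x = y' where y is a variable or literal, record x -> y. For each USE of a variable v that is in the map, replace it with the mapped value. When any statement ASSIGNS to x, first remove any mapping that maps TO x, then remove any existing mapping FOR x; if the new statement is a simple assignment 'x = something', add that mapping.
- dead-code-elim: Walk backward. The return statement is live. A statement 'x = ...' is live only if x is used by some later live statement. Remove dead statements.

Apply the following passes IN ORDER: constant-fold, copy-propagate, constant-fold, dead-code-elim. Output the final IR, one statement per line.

Initial IR:
  b = 2
  v = b
  y = 6 + v
  x = b
  a = 2
  return x
After constant-fold (6 stmts):
  b = 2
  v = b
  y = 6 + v
  x = b
  a = 2
  return x
After copy-propagate (6 stmts):
  b = 2
  v = 2
  y = 6 + 2
  x = 2
  a = 2
  return 2
After constant-fold (6 stmts):
  b = 2
  v = 2
  y = 8
  x = 2
  a = 2
  return 2
After dead-code-elim (1 stmts):
  return 2

Answer: return 2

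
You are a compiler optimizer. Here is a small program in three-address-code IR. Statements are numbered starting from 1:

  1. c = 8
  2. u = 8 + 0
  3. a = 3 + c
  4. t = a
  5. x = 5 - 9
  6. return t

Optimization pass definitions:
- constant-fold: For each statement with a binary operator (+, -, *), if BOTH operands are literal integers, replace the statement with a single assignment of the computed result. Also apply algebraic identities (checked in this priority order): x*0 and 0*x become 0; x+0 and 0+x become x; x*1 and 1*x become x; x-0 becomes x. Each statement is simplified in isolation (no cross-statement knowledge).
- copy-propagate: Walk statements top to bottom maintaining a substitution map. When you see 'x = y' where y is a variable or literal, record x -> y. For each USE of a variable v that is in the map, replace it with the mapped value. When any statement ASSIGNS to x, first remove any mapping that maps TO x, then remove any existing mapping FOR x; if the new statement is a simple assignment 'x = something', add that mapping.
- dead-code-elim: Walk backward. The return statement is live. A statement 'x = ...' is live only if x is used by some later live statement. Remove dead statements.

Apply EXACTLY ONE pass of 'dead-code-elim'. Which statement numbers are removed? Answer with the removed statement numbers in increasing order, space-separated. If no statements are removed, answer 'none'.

Answer: 2 5

Derivation:
Backward liveness scan:
Stmt 1 'c = 8': KEEP (c is live); live-in = []
Stmt 2 'u = 8 + 0': DEAD (u not in live set ['c'])
Stmt 3 'a = 3 + c': KEEP (a is live); live-in = ['c']
Stmt 4 't = a': KEEP (t is live); live-in = ['a']
Stmt 5 'x = 5 - 9': DEAD (x not in live set ['t'])
Stmt 6 'return t': KEEP (return); live-in = ['t']
Removed statement numbers: [2, 5]
Surviving IR:
  c = 8
  a = 3 + c
  t = a
  return t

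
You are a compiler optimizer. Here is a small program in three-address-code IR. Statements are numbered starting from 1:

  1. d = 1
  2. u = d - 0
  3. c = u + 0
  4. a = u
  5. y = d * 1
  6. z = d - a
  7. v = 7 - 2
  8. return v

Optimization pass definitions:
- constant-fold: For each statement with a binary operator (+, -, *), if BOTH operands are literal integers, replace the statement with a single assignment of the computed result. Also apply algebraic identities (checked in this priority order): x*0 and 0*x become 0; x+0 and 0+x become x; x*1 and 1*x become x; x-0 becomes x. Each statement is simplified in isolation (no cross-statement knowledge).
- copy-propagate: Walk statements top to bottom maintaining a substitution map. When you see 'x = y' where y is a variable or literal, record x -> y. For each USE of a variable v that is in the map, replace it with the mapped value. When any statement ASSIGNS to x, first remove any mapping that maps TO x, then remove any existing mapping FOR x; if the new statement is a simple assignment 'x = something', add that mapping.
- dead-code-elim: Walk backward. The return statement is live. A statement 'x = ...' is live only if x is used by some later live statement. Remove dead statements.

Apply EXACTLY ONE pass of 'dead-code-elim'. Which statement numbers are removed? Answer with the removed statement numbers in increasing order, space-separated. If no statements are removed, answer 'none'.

Backward liveness scan:
Stmt 1 'd = 1': DEAD (d not in live set [])
Stmt 2 'u = d - 0': DEAD (u not in live set [])
Stmt 3 'c = u + 0': DEAD (c not in live set [])
Stmt 4 'a = u': DEAD (a not in live set [])
Stmt 5 'y = d * 1': DEAD (y not in live set [])
Stmt 6 'z = d - a': DEAD (z not in live set [])
Stmt 7 'v = 7 - 2': KEEP (v is live); live-in = []
Stmt 8 'return v': KEEP (return); live-in = ['v']
Removed statement numbers: [1, 2, 3, 4, 5, 6]
Surviving IR:
  v = 7 - 2
  return v

Answer: 1 2 3 4 5 6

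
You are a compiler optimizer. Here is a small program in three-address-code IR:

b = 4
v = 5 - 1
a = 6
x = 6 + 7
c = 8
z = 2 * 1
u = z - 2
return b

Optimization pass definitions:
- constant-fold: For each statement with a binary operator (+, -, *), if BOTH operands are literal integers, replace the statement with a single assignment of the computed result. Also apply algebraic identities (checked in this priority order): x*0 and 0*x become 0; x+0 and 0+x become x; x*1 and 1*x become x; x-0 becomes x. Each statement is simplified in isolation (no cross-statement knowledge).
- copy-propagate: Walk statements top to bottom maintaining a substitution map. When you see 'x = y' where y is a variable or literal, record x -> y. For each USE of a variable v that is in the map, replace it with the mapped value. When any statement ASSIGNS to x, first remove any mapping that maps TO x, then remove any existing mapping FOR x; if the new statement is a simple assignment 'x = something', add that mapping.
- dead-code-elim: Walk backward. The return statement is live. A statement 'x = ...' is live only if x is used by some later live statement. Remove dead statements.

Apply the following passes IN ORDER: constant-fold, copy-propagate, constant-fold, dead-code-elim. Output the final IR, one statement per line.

Initial IR:
  b = 4
  v = 5 - 1
  a = 6
  x = 6 + 7
  c = 8
  z = 2 * 1
  u = z - 2
  return b
After constant-fold (8 stmts):
  b = 4
  v = 4
  a = 6
  x = 13
  c = 8
  z = 2
  u = z - 2
  return b
After copy-propagate (8 stmts):
  b = 4
  v = 4
  a = 6
  x = 13
  c = 8
  z = 2
  u = 2 - 2
  return 4
After constant-fold (8 stmts):
  b = 4
  v = 4
  a = 6
  x = 13
  c = 8
  z = 2
  u = 0
  return 4
After dead-code-elim (1 stmts):
  return 4

Answer: return 4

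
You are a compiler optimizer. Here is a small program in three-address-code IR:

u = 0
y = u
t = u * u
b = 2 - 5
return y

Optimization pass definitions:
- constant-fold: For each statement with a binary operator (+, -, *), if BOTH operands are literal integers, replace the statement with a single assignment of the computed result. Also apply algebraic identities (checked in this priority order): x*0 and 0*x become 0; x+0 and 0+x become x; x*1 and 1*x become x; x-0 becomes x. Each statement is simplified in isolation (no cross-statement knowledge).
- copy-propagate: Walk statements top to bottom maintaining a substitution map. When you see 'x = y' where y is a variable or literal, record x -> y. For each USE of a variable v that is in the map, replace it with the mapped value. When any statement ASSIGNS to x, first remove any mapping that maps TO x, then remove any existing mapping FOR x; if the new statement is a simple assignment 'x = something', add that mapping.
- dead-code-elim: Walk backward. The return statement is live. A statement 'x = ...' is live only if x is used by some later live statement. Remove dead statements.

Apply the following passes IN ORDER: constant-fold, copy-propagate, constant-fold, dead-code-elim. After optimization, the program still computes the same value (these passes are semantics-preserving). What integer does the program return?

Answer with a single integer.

Answer: 0

Derivation:
Initial IR:
  u = 0
  y = u
  t = u * u
  b = 2 - 5
  return y
After constant-fold (5 stmts):
  u = 0
  y = u
  t = u * u
  b = -3
  return y
After copy-propagate (5 stmts):
  u = 0
  y = 0
  t = 0 * 0
  b = -3
  return 0
After constant-fold (5 stmts):
  u = 0
  y = 0
  t = 0
  b = -3
  return 0
After dead-code-elim (1 stmts):
  return 0
Evaluate:
  u = 0  =>  u = 0
  y = u  =>  y = 0
  t = u * u  =>  t = 0
  b = 2 - 5  =>  b = -3
  return y = 0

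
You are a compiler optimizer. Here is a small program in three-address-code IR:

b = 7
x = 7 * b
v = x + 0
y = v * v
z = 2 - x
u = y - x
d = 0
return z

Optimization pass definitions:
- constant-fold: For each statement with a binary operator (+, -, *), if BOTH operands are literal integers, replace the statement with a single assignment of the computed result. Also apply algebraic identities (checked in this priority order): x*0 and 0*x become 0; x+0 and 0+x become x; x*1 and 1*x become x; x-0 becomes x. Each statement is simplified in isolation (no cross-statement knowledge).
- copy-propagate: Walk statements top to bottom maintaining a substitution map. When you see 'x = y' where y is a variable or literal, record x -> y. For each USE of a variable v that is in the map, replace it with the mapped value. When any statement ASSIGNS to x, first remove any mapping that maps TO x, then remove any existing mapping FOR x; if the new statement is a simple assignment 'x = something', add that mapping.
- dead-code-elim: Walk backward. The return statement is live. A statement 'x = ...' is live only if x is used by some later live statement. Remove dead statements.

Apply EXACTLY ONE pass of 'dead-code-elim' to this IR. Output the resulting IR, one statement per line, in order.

Applying dead-code-elim statement-by-statement:
  [8] return z  -> KEEP (return); live=['z']
  [7] d = 0  -> DEAD (d not live)
  [6] u = y - x  -> DEAD (u not live)
  [5] z = 2 - x  -> KEEP; live=['x']
  [4] y = v * v  -> DEAD (y not live)
  [3] v = x + 0  -> DEAD (v not live)
  [2] x = 7 * b  -> KEEP; live=['b']
  [1] b = 7  -> KEEP; live=[]
Result (4 stmts):
  b = 7
  x = 7 * b
  z = 2 - x
  return z

Answer: b = 7
x = 7 * b
z = 2 - x
return z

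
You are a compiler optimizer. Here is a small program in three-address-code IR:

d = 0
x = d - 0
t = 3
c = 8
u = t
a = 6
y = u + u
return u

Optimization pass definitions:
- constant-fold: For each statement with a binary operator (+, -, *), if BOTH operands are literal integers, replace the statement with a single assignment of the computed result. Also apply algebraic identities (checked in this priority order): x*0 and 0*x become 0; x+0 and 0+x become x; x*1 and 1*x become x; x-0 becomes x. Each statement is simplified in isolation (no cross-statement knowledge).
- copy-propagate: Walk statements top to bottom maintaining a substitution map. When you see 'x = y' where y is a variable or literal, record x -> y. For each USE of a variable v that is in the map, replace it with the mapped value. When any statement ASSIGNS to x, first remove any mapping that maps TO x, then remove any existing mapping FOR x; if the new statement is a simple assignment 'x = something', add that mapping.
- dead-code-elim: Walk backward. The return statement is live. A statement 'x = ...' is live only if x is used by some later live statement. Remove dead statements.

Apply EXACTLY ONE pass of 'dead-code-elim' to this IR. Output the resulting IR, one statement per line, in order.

Answer: t = 3
u = t
return u

Derivation:
Applying dead-code-elim statement-by-statement:
  [8] return u  -> KEEP (return); live=['u']
  [7] y = u + u  -> DEAD (y not live)
  [6] a = 6  -> DEAD (a not live)
  [5] u = t  -> KEEP; live=['t']
  [4] c = 8  -> DEAD (c not live)
  [3] t = 3  -> KEEP; live=[]
  [2] x = d - 0  -> DEAD (x not live)
  [1] d = 0  -> DEAD (d not live)
Result (3 stmts):
  t = 3
  u = t
  return u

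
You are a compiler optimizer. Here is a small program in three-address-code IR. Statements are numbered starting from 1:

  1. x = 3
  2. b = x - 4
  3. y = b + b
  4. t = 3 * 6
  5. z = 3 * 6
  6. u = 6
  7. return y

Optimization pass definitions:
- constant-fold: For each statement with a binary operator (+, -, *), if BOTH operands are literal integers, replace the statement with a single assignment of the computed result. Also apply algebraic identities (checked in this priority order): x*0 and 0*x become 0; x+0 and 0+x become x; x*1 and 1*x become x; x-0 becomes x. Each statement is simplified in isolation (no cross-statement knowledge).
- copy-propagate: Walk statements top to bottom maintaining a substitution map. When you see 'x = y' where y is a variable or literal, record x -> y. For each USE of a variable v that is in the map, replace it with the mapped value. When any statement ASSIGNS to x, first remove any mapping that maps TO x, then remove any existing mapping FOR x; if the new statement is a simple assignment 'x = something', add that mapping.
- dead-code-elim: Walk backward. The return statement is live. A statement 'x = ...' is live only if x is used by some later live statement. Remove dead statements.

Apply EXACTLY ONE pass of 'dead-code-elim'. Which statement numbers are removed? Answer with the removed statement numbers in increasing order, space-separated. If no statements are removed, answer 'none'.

Backward liveness scan:
Stmt 1 'x = 3': KEEP (x is live); live-in = []
Stmt 2 'b = x - 4': KEEP (b is live); live-in = ['x']
Stmt 3 'y = b + b': KEEP (y is live); live-in = ['b']
Stmt 4 't = 3 * 6': DEAD (t not in live set ['y'])
Stmt 5 'z = 3 * 6': DEAD (z not in live set ['y'])
Stmt 6 'u = 6': DEAD (u not in live set ['y'])
Stmt 7 'return y': KEEP (return); live-in = ['y']
Removed statement numbers: [4, 5, 6]
Surviving IR:
  x = 3
  b = x - 4
  y = b + b
  return y

Answer: 4 5 6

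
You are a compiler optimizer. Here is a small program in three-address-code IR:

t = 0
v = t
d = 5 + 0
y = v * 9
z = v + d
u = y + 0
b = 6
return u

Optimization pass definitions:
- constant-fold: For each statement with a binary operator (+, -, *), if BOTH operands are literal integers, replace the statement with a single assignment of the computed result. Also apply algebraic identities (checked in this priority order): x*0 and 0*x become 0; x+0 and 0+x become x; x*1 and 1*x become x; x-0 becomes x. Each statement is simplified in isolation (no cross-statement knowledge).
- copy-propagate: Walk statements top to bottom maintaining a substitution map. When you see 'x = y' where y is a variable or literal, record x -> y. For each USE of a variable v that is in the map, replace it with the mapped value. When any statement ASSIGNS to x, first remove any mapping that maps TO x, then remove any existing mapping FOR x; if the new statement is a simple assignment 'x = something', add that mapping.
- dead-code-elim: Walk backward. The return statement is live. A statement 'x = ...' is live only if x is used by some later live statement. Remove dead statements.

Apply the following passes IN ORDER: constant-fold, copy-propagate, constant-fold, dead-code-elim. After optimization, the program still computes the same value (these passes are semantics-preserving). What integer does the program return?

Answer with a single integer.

Answer: 0

Derivation:
Initial IR:
  t = 0
  v = t
  d = 5 + 0
  y = v * 9
  z = v + d
  u = y + 0
  b = 6
  return u
After constant-fold (8 stmts):
  t = 0
  v = t
  d = 5
  y = v * 9
  z = v + d
  u = y
  b = 6
  return u
After copy-propagate (8 stmts):
  t = 0
  v = 0
  d = 5
  y = 0 * 9
  z = 0 + 5
  u = y
  b = 6
  return y
After constant-fold (8 stmts):
  t = 0
  v = 0
  d = 5
  y = 0
  z = 5
  u = y
  b = 6
  return y
After dead-code-elim (2 stmts):
  y = 0
  return y
Evaluate:
  t = 0  =>  t = 0
  v = t  =>  v = 0
  d = 5 + 0  =>  d = 5
  y = v * 9  =>  y = 0
  z = v + d  =>  z = 5
  u = y + 0  =>  u = 0
  b = 6  =>  b = 6
  return u = 0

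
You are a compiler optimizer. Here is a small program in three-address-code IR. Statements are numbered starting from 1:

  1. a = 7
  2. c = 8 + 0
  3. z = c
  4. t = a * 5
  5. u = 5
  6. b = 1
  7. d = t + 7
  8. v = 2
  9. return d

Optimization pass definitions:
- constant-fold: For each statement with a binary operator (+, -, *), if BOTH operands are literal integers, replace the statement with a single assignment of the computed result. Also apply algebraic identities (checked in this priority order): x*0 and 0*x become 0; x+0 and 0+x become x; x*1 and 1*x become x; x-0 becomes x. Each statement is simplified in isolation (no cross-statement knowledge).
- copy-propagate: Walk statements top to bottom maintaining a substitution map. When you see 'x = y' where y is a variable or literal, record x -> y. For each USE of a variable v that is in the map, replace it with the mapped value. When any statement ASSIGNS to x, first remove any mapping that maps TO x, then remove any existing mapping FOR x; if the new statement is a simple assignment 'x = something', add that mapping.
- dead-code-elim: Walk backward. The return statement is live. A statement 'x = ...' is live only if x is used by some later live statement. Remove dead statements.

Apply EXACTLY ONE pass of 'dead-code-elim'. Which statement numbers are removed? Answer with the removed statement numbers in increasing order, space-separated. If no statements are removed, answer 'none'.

Backward liveness scan:
Stmt 1 'a = 7': KEEP (a is live); live-in = []
Stmt 2 'c = 8 + 0': DEAD (c not in live set ['a'])
Stmt 3 'z = c': DEAD (z not in live set ['a'])
Stmt 4 't = a * 5': KEEP (t is live); live-in = ['a']
Stmt 5 'u = 5': DEAD (u not in live set ['t'])
Stmt 6 'b = 1': DEAD (b not in live set ['t'])
Stmt 7 'd = t + 7': KEEP (d is live); live-in = ['t']
Stmt 8 'v = 2': DEAD (v not in live set ['d'])
Stmt 9 'return d': KEEP (return); live-in = ['d']
Removed statement numbers: [2, 3, 5, 6, 8]
Surviving IR:
  a = 7
  t = a * 5
  d = t + 7
  return d

Answer: 2 3 5 6 8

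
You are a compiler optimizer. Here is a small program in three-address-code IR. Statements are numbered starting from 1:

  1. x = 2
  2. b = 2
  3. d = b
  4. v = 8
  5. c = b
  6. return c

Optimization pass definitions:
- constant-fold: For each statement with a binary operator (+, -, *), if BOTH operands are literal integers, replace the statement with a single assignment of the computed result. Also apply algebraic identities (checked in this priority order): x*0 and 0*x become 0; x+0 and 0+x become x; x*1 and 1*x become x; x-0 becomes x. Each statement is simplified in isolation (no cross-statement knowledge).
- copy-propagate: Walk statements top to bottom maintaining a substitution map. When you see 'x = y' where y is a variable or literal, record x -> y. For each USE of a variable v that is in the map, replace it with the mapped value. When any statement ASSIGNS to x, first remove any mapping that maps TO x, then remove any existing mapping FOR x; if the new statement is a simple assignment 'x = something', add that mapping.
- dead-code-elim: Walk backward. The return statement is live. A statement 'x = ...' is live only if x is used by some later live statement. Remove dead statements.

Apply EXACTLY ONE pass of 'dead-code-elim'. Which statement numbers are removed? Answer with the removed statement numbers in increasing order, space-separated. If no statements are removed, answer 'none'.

Answer: 1 3 4

Derivation:
Backward liveness scan:
Stmt 1 'x = 2': DEAD (x not in live set [])
Stmt 2 'b = 2': KEEP (b is live); live-in = []
Stmt 3 'd = b': DEAD (d not in live set ['b'])
Stmt 4 'v = 8': DEAD (v not in live set ['b'])
Stmt 5 'c = b': KEEP (c is live); live-in = ['b']
Stmt 6 'return c': KEEP (return); live-in = ['c']
Removed statement numbers: [1, 3, 4]
Surviving IR:
  b = 2
  c = b
  return c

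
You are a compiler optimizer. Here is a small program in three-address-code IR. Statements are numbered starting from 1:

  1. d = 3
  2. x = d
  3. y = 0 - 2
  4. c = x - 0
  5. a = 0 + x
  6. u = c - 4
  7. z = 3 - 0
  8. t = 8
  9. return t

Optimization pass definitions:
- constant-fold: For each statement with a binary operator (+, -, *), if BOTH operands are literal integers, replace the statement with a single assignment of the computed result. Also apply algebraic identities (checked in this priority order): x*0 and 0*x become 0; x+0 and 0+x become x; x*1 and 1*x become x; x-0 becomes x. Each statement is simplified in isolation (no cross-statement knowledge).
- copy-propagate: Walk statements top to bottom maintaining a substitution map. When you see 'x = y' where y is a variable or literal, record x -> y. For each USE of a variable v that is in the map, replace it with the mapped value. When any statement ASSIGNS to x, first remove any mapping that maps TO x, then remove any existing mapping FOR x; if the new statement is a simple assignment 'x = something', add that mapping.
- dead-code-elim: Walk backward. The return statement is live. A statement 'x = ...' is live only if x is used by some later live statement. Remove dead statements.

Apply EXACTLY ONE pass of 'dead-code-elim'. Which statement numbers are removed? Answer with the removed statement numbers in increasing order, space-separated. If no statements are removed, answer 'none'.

Backward liveness scan:
Stmt 1 'd = 3': DEAD (d not in live set [])
Stmt 2 'x = d': DEAD (x not in live set [])
Stmt 3 'y = 0 - 2': DEAD (y not in live set [])
Stmt 4 'c = x - 0': DEAD (c not in live set [])
Stmt 5 'a = 0 + x': DEAD (a not in live set [])
Stmt 6 'u = c - 4': DEAD (u not in live set [])
Stmt 7 'z = 3 - 0': DEAD (z not in live set [])
Stmt 8 't = 8': KEEP (t is live); live-in = []
Stmt 9 'return t': KEEP (return); live-in = ['t']
Removed statement numbers: [1, 2, 3, 4, 5, 6, 7]
Surviving IR:
  t = 8
  return t

Answer: 1 2 3 4 5 6 7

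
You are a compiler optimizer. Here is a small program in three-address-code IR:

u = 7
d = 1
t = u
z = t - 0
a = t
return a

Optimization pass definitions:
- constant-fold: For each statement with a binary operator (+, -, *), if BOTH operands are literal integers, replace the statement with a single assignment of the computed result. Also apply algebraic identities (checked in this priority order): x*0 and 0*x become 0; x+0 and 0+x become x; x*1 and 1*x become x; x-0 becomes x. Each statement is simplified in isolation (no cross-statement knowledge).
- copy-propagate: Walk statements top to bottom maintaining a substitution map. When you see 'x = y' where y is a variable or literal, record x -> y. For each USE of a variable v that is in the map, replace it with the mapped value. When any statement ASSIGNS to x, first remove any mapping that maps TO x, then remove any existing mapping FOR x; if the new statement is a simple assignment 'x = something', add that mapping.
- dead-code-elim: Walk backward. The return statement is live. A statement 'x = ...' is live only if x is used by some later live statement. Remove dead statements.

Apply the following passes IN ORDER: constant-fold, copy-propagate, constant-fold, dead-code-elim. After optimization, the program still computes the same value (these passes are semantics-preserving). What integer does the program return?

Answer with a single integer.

Answer: 7

Derivation:
Initial IR:
  u = 7
  d = 1
  t = u
  z = t - 0
  a = t
  return a
After constant-fold (6 stmts):
  u = 7
  d = 1
  t = u
  z = t
  a = t
  return a
After copy-propagate (6 stmts):
  u = 7
  d = 1
  t = 7
  z = 7
  a = 7
  return 7
After constant-fold (6 stmts):
  u = 7
  d = 1
  t = 7
  z = 7
  a = 7
  return 7
After dead-code-elim (1 stmts):
  return 7
Evaluate:
  u = 7  =>  u = 7
  d = 1  =>  d = 1
  t = u  =>  t = 7
  z = t - 0  =>  z = 7
  a = t  =>  a = 7
  return a = 7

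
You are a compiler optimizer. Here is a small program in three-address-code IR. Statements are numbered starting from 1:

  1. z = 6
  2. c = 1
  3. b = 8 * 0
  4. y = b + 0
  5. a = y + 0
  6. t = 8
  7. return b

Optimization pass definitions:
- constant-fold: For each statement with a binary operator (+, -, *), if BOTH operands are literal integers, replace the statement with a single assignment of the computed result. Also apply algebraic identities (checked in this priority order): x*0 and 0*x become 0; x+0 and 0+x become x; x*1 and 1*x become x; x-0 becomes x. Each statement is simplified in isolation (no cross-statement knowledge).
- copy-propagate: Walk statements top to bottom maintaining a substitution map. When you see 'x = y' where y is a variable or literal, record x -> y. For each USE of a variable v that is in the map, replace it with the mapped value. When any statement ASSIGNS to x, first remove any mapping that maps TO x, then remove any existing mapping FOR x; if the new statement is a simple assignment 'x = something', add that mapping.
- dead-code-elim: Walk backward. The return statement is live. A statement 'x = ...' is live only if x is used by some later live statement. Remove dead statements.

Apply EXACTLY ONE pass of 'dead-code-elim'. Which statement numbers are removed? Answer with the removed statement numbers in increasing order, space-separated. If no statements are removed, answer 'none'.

Backward liveness scan:
Stmt 1 'z = 6': DEAD (z not in live set [])
Stmt 2 'c = 1': DEAD (c not in live set [])
Stmt 3 'b = 8 * 0': KEEP (b is live); live-in = []
Stmt 4 'y = b + 0': DEAD (y not in live set ['b'])
Stmt 5 'a = y + 0': DEAD (a not in live set ['b'])
Stmt 6 't = 8': DEAD (t not in live set ['b'])
Stmt 7 'return b': KEEP (return); live-in = ['b']
Removed statement numbers: [1, 2, 4, 5, 6]
Surviving IR:
  b = 8 * 0
  return b

Answer: 1 2 4 5 6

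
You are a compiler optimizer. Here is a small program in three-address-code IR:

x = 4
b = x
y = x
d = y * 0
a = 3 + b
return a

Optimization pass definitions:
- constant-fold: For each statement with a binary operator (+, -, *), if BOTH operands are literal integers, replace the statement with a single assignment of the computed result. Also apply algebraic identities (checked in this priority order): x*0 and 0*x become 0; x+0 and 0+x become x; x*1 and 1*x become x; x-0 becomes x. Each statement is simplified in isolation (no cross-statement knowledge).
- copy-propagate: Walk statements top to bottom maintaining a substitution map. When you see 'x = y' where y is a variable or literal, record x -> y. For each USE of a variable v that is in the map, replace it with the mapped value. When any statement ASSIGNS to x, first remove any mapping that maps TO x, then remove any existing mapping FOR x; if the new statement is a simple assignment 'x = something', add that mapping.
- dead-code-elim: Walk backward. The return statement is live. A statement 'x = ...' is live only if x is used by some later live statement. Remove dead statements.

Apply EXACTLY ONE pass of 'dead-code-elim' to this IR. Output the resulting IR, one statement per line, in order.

Applying dead-code-elim statement-by-statement:
  [6] return a  -> KEEP (return); live=['a']
  [5] a = 3 + b  -> KEEP; live=['b']
  [4] d = y * 0  -> DEAD (d not live)
  [3] y = x  -> DEAD (y not live)
  [2] b = x  -> KEEP; live=['x']
  [1] x = 4  -> KEEP; live=[]
Result (4 stmts):
  x = 4
  b = x
  a = 3 + b
  return a

Answer: x = 4
b = x
a = 3 + b
return a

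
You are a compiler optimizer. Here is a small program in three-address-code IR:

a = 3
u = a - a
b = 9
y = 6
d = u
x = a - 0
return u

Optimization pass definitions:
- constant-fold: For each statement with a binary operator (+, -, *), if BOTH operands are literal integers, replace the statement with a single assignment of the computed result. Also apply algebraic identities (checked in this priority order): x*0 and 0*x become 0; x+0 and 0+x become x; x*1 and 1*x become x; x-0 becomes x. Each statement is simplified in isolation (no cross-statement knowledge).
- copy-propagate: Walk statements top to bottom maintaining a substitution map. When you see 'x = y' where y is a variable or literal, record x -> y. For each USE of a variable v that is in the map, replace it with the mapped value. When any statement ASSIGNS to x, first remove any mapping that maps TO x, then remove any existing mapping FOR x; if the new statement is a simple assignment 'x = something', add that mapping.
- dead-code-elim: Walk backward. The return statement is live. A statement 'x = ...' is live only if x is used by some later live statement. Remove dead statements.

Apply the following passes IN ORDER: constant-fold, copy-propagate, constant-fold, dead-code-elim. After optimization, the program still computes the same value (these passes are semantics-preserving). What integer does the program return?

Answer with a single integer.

Initial IR:
  a = 3
  u = a - a
  b = 9
  y = 6
  d = u
  x = a - 0
  return u
After constant-fold (7 stmts):
  a = 3
  u = a - a
  b = 9
  y = 6
  d = u
  x = a
  return u
After copy-propagate (7 stmts):
  a = 3
  u = 3 - 3
  b = 9
  y = 6
  d = u
  x = 3
  return u
After constant-fold (7 stmts):
  a = 3
  u = 0
  b = 9
  y = 6
  d = u
  x = 3
  return u
After dead-code-elim (2 stmts):
  u = 0
  return u
Evaluate:
  a = 3  =>  a = 3
  u = a - a  =>  u = 0
  b = 9  =>  b = 9
  y = 6  =>  y = 6
  d = u  =>  d = 0
  x = a - 0  =>  x = 3
  return u = 0

Answer: 0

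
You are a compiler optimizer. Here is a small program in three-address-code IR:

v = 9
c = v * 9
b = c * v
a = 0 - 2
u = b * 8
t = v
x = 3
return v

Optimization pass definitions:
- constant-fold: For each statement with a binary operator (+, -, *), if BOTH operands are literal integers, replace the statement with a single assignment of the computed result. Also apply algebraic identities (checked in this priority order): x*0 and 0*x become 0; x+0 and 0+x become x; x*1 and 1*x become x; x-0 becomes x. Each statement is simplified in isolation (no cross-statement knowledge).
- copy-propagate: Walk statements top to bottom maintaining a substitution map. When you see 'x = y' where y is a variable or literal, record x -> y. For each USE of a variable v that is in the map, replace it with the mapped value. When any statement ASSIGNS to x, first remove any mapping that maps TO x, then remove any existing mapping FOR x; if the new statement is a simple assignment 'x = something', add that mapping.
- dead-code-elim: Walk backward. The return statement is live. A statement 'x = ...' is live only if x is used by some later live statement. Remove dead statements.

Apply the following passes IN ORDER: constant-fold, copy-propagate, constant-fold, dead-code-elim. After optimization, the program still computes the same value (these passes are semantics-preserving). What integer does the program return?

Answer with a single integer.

Initial IR:
  v = 9
  c = v * 9
  b = c * v
  a = 0 - 2
  u = b * 8
  t = v
  x = 3
  return v
After constant-fold (8 stmts):
  v = 9
  c = v * 9
  b = c * v
  a = -2
  u = b * 8
  t = v
  x = 3
  return v
After copy-propagate (8 stmts):
  v = 9
  c = 9 * 9
  b = c * 9
  a = -2
  u = b * 8
  t = 9
  x = 3
  return 9
After constant-fold (8 stmts):
  v = 9
  c = 81
  b = c * 9
  a = -2
  u = b * 8
  t = 9
  x = 3
  return 9
After dead-code-elim (1 stmts):
  return 9
Evaluate:
  v = 9  =>  v = 9
  c = v * 9  =>  c = 81
  b = c * v  =>  b = 729
  a = 0 - 2  =>  a = -2
  u = b * 8  =>  u = 5832
  t = v  =>  t = 9
  x = 3  =>  x = 3
  return v = 9

Answer: 9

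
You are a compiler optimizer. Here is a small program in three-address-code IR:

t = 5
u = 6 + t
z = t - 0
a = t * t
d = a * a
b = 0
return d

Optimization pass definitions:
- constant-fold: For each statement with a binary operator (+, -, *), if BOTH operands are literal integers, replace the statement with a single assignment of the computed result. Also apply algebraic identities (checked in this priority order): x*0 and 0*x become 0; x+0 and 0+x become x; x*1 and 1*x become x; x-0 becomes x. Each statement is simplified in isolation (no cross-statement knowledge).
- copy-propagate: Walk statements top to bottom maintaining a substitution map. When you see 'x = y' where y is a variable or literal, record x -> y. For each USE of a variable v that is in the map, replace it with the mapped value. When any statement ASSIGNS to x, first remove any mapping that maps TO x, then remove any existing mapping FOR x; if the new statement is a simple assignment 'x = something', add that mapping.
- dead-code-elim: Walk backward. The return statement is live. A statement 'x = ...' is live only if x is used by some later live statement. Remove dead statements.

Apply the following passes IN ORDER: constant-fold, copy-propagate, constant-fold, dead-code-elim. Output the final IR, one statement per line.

Answer: a = 25
d = a * a
return d

Derivation:
Initial IR:
  t = 5
  u = 6 + t
  z = t - 0
  a = t * t
  d = a * a
  b = 0
  return d
After constant-fold (7 stmts):
  t = 5
  u = 6 + t
  z = t
  a = t * t
  d = a * a
  b = 0
  return d
After copy-propagate (7 stmts):
  t = 5
  u = 6 + 5
  z = 5
  a = 5 * 5
  d = a * a
  b = 0
  return d
After constant-fold (7 stmts):
  t = 5
  u = 11
  z = 5
  a = 25
  d = a * a
  b = 0
  return d
After dead-code-elim (3 stmts):
  a = 25
  d = a * a
  return d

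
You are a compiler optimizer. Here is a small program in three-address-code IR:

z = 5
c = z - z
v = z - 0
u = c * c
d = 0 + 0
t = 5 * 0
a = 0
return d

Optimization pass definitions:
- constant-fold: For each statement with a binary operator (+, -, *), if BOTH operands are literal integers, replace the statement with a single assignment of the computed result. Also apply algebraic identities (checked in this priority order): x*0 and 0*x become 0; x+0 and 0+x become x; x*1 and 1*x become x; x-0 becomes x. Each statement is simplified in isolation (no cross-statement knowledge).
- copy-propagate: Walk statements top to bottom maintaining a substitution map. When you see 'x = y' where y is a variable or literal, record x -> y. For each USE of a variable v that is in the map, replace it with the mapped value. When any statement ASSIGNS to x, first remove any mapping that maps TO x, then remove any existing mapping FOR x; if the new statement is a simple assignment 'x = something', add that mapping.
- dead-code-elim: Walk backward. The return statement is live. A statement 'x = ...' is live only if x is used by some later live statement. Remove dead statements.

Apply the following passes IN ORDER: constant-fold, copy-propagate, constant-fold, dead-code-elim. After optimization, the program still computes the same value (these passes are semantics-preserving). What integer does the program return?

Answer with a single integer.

Initial IR:
  z = 5
  c = z - z
  v = z - 0
  u = c * c
  d = 0 + 0
  t = 5 * 0
  a = 0
  return d
After constant-fold (8 stmts):
  z = 5
  c = z - z
  v = z
  u = c * c
  d = 0
  t = 0
  a = 0
  return d
After copy-propagate (8 stmts):
  z = 5
  c = 5 - 5
  v = 5
  u = c * c
  d = 0
  t = 0
  a = 0
  return 0
After constant-fold (8 stmts):
  z = 5
  c = 0
  v = 5
  u = c * c
  d = 0
  t = 0
  a = 0
  return 0
After dead-code-elim (1 stmts):
  return 0
Evaluate:
  z = 5  =>  z = 5
  c = z - z  =>  c = 0
  v = z - 0  =>  v = 5
  u = c * c  =>  u = 0
  d = 0 + 0  =>  d = 0
  t = 5 * 0  =>  t = 0
  a = 0  =>  a = 0
  return d = 0

Answer: 0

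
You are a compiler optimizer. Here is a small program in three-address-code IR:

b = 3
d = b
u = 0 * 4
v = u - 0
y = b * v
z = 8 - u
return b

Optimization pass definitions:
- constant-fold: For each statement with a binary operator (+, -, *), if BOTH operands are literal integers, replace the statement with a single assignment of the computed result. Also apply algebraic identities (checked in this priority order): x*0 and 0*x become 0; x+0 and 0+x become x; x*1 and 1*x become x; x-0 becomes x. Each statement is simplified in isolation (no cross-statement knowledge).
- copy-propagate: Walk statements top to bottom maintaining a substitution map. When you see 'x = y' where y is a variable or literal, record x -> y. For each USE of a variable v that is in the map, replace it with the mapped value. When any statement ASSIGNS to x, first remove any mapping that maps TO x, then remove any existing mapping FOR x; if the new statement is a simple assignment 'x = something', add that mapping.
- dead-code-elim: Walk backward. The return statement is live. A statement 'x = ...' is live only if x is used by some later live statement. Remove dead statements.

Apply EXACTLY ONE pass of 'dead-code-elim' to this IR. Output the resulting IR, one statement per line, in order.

Answer: b = 3
return b

Derivation:
Applying dead-code-elim statement-by-statement:
  [7] return b  -> KEEP (return); live=['b']
  [6] z = 8 - u  -> DEAD (z not live)
  [5] y = b * v  -> DEAD (y not live)
  [4] v = u - 0  -> DEAD (v not live)
  [3] u = 0 * 4  -> DEAD (u not live)
  [2] d = b  -> DEAD (d not live)
  [1] b = 3  -> KEEP; live=[]
Result (2 stmts):
  b = 3
  return b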